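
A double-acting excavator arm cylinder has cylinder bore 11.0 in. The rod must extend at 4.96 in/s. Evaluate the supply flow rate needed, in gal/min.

Cap-side area A_cap = π/4 × (11.0 in)² = 95.03 in^2
Q = A × v

Q ≈ 122 gal/min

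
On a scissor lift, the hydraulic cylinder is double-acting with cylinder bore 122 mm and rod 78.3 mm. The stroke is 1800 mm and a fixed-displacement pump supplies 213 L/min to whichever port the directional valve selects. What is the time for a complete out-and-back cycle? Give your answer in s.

Cap-side area A_cap = π/4 × (122 mm)² = 11690 mm^2
Rod-side annular area A_ann = π/4 × (122² − 78.3²) = 6875 mm^2
t_ext = A_cap·L/Q = 5.927 s
t_ret = A_ann·L/Q = 3.486 s
t_cycle = t_ext + t_ret

t ≈ 9.41 s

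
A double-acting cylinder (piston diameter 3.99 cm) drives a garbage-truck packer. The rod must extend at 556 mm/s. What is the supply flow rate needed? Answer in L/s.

Q ≈ 0.695 L/s

Cap-side area A_cap = π/4 × (3.99 cm)² = 12.50 cm^2
Q = A × v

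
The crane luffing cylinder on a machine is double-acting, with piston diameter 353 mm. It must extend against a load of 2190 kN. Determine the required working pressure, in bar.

P ≈ 224 bar

Cap-side area A_cap = π/4 × (353 mm)² = 97870 mm^2
P = F / A = 2190 kN / A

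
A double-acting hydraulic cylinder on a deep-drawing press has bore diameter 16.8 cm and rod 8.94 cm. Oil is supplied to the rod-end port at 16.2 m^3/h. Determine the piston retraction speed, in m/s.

Rod-side annular area A_ann = π/4 × (16.8² − 8.94²) = 158.9 cm^2
Flow into the rod-end port fills the annular volume.
v = Q / A

v ≈ 0.283 m/s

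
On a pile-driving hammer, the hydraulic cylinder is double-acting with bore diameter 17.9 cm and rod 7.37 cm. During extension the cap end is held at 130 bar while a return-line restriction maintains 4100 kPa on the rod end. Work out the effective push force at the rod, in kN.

Cap-side area A_cap = π/4 × (17.9 cm)² = 251.6 cm^2
Rod-side annular area A_ann = π/4 × (17.9² − 7.37²) = 209.0 cm^2
Net thrust = P_cap·A_cap − P_rod·A_ann = 327.1 kN − 85.69 kN

F ≈ 241 kN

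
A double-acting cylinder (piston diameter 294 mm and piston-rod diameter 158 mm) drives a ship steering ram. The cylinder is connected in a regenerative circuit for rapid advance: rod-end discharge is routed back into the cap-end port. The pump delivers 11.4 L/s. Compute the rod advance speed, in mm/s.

In regeneration the rod-end outflow joins the pump flow into the cap end, so the net volume the pump must supply per unit advance equals the rod cross-section area.
Rod cross-section A_rod = π/4 × (158 mm)² = 19610 mm^2
v = Q_pump / A_rod

v ≈ 581 mm/s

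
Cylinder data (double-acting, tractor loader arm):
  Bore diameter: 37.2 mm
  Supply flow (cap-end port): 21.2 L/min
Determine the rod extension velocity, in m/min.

v ≈ 19.5 m/min

Cap-side area A_cap = π/4 × (37.2 mm)² = 1087 mm^2
v = Q / A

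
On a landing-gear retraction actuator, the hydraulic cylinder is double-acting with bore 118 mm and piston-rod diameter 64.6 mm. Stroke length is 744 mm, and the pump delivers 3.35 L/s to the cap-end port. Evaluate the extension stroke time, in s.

t ≈ 2.43 s

Cap-side area A_cap = π/4 × (118 mm)² = 10940 mm^2
Swept volume V = A × L; t = V / Q = A·L / Q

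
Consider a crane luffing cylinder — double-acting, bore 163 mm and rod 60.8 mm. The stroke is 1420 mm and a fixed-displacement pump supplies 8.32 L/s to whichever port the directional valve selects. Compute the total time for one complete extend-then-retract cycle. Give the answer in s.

t ≈ 6.63 s

Cap-side area A_cap = π/4 × (163 mm)² = 20870 mm^2
Rod-side annular area A_ann = π/4 × (163² − 60.8²) = 17960 mm^2
t_ext = A_cap·L/Q = 3.561 s
t_ret = A_ann·L/Q = 3.066 s
t_cycle = t_ext + t_ret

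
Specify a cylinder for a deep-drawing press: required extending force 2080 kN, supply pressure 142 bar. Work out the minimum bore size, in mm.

Extension force acts on the full piston face: F = P × (π/4)D².
D = √(4F / (πP)) = √(4 × 2080 kN / (π × 142 bar))

D ≈ 432 mm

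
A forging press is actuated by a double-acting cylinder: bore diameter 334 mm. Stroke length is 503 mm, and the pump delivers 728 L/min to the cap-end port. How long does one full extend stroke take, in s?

Cap-side area A_cap = π/4 × (334 mm)² = 87620 mm^2
Swept volume V = A × L; t = V / Q = A·L / Q

t ≈ 3.63 s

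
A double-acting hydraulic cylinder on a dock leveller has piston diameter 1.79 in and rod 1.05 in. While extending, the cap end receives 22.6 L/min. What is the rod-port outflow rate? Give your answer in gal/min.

Cap-side area A_cap = π/4 × (1.79 in)² = 2.516 in^2
Rod-side annular area A_ann = π/4 × (1.79² − 1.05²) = 1.651 in^2
Piston speed v = Q_in/A_cap; rod-end outflow Q_out = v × A_ann = Q_in × A_ann/A_cap.

Q_out ≈ 3.92 gal/min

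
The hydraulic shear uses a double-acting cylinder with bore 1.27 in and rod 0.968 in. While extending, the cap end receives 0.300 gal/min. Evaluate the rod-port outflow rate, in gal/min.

Q_out ≈ 0.126 gal/min

Cap-side area A_cap = π/4 × (1.27 in)² = 1.267 in^2
Rod-side annular area A_ann = π/4 × (1.27² − 0.968²) = 0.5308 in^2
Piston speed v = Q_in/A_cap; rod-end outflow Q_out = v × A_ann = Q_in × A_ann/A_cap.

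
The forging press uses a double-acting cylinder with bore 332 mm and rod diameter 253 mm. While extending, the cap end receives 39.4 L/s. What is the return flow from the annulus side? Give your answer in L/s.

Q_out ≈ 16.5 L/s

Cap-side area A_cap = π/4 × (332 mm)² = 86570 mm^2
Rod-side annular area A_ann = π/4 × (332² − 253²) = 36300 mm^2
Piston speed v = Q_in/A_cap; rod-end outflow Q_out = v × A_ann = Q_in × A_ann/A_cap.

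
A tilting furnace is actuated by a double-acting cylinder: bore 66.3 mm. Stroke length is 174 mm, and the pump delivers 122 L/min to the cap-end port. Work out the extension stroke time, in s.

t ≈ 0.295 s

Cap-side area A_cap = π/4 × (66.3 mm)² = 3452 mm^2
Swept volume V = A × L; t = V / Q = A·L / Q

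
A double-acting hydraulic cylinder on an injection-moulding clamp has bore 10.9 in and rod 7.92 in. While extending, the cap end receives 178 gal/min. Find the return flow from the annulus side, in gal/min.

Cap-side area A_cap = π/4 × (10.9 in)² = 93.31 in^2
Rod-side annular area A_ann = π/4 × (10.9² − 7.92²) = 44.05 in^2
Piston speed v = Q_in/A_cap; rod-end outflow Q_out = v × A_ann = Q_in × A_ann/A_cap.

Q_out ≈ 84.0 gal/min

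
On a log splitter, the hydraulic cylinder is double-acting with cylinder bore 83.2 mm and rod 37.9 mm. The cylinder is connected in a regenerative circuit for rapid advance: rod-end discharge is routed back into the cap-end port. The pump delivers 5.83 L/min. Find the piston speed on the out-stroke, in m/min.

v ≈ 5.17 m/min

In regeneration the rod-end outflow joins the pump flow into the cap end, so the net volume the pump must supply per unit advance equals the rod cross-section area.
Rod cross-section A_rod = π/4 × (37.9 mm)² = 1128 mm^2
v = Q_pump / A_rod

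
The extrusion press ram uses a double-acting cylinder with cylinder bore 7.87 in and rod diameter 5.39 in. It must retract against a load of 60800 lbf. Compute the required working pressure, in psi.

P ≈ 2350 psi

Rod-side annular area A_ann = π/4 × (7.87² − 5.39²) = 25.83 in^2
Retraction: pressure acts on the annular area.
P = F / A = 60800 lbf / A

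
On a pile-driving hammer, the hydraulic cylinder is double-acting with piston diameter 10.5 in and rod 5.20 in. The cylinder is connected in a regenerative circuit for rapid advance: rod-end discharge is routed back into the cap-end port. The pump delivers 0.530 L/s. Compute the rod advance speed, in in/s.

v ≈ 1.52 in/s

In regeneration the rod-end outflow joins the pump flow into the cap end, so the net volume the pump must supply per unit advance equals the rod cross-section area.
Rod cross-section A_rod = π/4 × (5.20 in)² = 21.24 in^2
v = Q_pump / A_rod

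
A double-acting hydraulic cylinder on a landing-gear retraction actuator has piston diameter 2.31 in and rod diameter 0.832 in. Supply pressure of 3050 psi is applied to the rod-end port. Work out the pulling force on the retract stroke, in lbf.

F ≈ 11100 lbf

Rod-side annular area A_ann = π/4 × (2.31² − 0.832²) = 3.647 in^2
On retraction the pressure acts on the annular area (bore minus rod).
F = P × A_ann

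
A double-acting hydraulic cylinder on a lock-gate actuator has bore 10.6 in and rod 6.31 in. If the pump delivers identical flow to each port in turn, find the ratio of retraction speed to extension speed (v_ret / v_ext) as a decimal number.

Cap-side area A_cap = π/4 × (10.6 in)² = 88.25 in^2
Rod-side annular area A_ann = π/4 × (10.6² − 6.31²) = 56.98 in^2
For equal Q, v ∝ 1/A, so v_ret/v_ext = A_cap/A_ann.

v_ret/v_ext ≈ 1.55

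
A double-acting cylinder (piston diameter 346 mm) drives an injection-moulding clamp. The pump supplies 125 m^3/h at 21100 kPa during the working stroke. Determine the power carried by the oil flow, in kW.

Hydraulic power = P × Q

W ≈ 733 kW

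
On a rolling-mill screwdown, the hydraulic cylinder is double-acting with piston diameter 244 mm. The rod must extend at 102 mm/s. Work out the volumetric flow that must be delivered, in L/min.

Q ≈ 286 L/min

Cap-side area A_cap = π/4 × (244 mm)² = 46760 mm^2
Q = A × v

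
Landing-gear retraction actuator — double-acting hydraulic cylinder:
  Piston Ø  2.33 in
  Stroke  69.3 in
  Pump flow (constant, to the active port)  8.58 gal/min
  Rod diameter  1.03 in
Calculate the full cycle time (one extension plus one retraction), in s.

Cap-side area A_cap = π/4 × (2.33 in)² = 4.264 in^2
Rod-side annular area A_ann = π/4 × (2.33² − 1.03²) = 3.431 in^2
t_ext = A_cap·L/Q = 8.945 s
t_ret = A_ann·L/Q = 7.197 s
t_cycle = t_ext + t_ret

t ≈ 16.1 s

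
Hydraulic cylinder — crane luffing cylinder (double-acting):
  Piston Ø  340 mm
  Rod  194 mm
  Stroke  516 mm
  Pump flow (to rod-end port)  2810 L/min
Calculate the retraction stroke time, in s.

t ≈ 0.675 s

Rod-side annular area A_ann = π/4 × (340² − 194²) = 61230 mm^2
Swept volume V = A × L; t = V / Q = A·L / Q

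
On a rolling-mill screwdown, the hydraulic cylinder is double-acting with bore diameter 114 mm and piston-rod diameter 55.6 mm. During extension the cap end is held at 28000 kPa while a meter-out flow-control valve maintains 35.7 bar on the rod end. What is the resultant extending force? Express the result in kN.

F ≈ 258 kN

Cap-side area A_cap = π/4 × (114 mm)² = 10210 mm^2
Rod-side annular area A_ann = π/4 × (114² − 55.6²) = 7779 mm^2
Net thrust = P_cap·A_cap − P_rod·A_ann = 285.8 kN − 27.77 kN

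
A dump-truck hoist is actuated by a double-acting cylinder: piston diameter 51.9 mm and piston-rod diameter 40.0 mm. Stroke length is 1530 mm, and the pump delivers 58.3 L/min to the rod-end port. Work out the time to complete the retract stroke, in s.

t ≈ 1.35 s

Rod-side annular area A_ann = π/4 × (51.9² − 40.0²) = 858.9 mm^2
Swept volume V = A × L; t = V / Q = A·L / Q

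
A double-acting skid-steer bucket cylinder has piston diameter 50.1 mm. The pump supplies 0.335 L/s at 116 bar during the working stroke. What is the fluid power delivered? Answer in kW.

Hydraulic power = P × Q

W ≈ 3.89 kW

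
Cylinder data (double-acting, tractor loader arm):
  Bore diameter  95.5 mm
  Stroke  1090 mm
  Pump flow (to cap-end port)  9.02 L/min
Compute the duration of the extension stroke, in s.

t ≈ 51.9 s

Cap-side area A_cap = π/4 × (95.5 mm)² = 7163 mm^2
Swept volume V = A × L; t = V / Q = A·L / Q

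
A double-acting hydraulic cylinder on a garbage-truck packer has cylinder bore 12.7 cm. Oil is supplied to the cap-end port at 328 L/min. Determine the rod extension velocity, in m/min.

Cap-side area A_cap = π/4 × (12.7 cm)² = 126.7 cm^2
v = Q / A

v ≈ 25.9 m/min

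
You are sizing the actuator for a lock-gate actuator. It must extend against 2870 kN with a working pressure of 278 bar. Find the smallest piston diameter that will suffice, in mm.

Extension force acts on the full piston face: F = P × (π/4)D².
D = √(4F / (πP)) = √(4 × 2870 kN / (π × 278 bar))

D ≈ 363 mm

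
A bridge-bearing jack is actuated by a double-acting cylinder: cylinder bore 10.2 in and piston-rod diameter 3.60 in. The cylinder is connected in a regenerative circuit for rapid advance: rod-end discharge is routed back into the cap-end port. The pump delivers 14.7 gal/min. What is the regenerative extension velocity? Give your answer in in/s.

v ≈ 5.56 in/s

In regeneration the rod-end outflow joins the pump flow into the cap end, so the net volume the pump must supply per unit advance equals the rod cross-section area.
Rod cross-section A_rod = π/4 × (3.60 in)² = 10.18 in^2
v = Q_pump / A_rod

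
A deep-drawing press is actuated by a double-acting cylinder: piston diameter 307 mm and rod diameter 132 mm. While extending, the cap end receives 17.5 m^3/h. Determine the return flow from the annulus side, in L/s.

Q_out ≈ 3.96 L/s

Cap-side area A_cap = π/4 × (307 mm)² = 74020 mm^2
Rod-side annular area A_ann = π/4 × (307² − 132²) = 60340 mm^2
Piston speed v = Q_in/A_cap; rod-end outflow Q_out = v × A_ann = Q_in × A_ann/A_cap.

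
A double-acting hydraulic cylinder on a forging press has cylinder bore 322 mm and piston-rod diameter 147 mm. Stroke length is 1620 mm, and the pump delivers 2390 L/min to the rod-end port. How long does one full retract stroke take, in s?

t ≈ 2.62 s

Rod-side annular area A_ann = π/4 × (322² − 147²) = 64460 mm^2
Swept volume V = A × L; t = V / Q = A·L / Q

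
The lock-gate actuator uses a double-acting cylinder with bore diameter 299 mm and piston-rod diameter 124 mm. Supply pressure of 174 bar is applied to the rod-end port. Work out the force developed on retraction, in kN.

F ≈ 1010 kN

Rod-side annular area A_ann = π/4 × (299² − 124²) = 58140 mm^2
On retraction the pressure acts on the annular area (bore minus rod).
F = P × A_ann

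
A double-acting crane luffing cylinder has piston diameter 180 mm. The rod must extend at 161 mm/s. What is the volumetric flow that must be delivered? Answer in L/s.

Cap-side area A_cap = π/4 × (180 mm)² = 25450 mm^2
Q = A × v

Q ≈ 4.10 L/s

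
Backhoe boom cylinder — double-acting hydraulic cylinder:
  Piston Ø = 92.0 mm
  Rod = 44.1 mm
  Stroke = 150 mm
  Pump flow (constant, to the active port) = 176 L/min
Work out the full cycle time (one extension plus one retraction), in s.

Cap-side area A_cap = π/4 × (92.0 mm)² = 6648 mm^2
Rod-side annular area A_ann = π/4 × (92.0² − 44.1²) = 5120 mm^2
t_ext = A_cap·L/Q = 0.3399 s
t_ret = A_ann·L/Q = 0.2618 s
t_cycle = t_ext + t_ret

t ≈ 0.602 s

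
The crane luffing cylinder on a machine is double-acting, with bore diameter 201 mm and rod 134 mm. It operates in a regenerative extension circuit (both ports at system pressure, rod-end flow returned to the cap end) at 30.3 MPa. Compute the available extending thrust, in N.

F ≈ 4.27e5 N

With equal pressure on both faces, forces on the annular region cancel; the net push is pressure × rod cross-section.
Rod cross-section A_rod = π/4 × (134 mm)² = 14100 mm^2
F = P × A_rod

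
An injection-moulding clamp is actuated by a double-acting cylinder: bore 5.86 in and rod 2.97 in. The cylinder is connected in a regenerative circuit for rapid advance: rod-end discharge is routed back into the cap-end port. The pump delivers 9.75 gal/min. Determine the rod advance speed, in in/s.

In regeneration the rod-end outflow joins the pump flow into the cap end, so the net volume the pump must supply per unit advance equals the rod cross-section area.
Rod cross-section A_rod = π/4 × (2.97 in)² = 6.928 in^2
v = Q_pump / A_rod

v ≈ 5.42 in/s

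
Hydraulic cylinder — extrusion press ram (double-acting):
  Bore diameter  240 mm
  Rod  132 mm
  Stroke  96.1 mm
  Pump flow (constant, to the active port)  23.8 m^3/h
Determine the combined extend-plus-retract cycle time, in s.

t ≈ 1.12 s

Cap-side area A_cap = π/4 × (240 mm)² = 45240 mm^2
Rod-side annular area A_ann = π/4 × (240² − 132²) = 31550 mm^2
t_ext = A_cap·L/Q = 0.6576 s
t_ret = A_ann·L/Q = 0.4587 s
t_cycle = t_ext + t_ret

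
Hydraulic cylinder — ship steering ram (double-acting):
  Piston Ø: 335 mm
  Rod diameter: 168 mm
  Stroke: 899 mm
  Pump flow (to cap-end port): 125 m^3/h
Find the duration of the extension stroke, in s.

Cap-side area A_cap = π/4 × (335 mm)² = 88140 mm^2
Swept volume V = A × L; t = V / Q = A·L / Q

t ≈ 2.28 s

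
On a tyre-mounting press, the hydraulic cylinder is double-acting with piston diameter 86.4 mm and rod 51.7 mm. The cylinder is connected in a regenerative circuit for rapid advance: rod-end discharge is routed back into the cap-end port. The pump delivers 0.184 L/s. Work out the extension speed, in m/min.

In regeneration the rod-end outflow joins the pump flow into the cap end, so the net volume the pump must supply per unit advance equals the rod cross-section area.
Rod cross-section A_rod = π/4 × (51.7 mm)² = 2099 mm^2
v = Q_pump / A_rod

v ≈ 5.26 m/min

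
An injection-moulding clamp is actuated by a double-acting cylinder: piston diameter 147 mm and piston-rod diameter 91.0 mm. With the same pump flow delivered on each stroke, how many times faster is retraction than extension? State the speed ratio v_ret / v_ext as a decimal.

v_ret/v_ext ≈ 1.62

Cap-side area A_cap = π/4 × (147 mm)² = 16970 mm^2
Rod-side annular area A_ann = π/4 × (147² − 91.0²) = 10470 mm^2
For equal Q, v ∝ 1/A, so v_ret/v_ext = A_cap/A_ann.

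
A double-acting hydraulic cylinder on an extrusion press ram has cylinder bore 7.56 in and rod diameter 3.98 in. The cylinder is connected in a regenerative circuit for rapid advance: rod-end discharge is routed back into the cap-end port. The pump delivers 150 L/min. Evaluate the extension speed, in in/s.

v ≈ 12.3 in/s

In regeneration the rod-end outflow joins the pump flow into the cap end, so the net volume the pump must supply per unit advance equals the rod cross-section area.
Rod cross-section A_rod = π/4 × (3.98 in)² = 12.44 in^2
v = Q_pump / A_rod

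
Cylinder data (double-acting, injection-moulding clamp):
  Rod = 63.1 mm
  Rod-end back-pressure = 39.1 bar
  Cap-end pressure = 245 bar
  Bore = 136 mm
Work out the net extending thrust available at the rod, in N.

Cap-side area A_cap = π/4 × (136 mm)² = 14530 mm^2
Rod-side annular area A_ann = π/4 × (136² − 63.1²) = 11400 mm^2
Net thrust = P_cap·A_cap − P_rod·A_ann = 3.559e5 N − 44570 N

F ≈ 3.11e5 N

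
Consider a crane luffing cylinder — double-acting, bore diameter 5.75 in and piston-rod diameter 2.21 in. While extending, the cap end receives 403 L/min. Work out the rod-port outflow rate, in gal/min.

Cap-side area A_cap = π/4 × (5.75 in)² = 25.97 in^2
Rod-side annular area A_ann = π/4 × (5.75² − 2.21²) = 22.13 in^2
Piston speed v = Q_in/A_cap; rod-end outflow Q_out = v × A_ann = Q_in × A_ann/A_cap.

Q_out ≈ 90.7 gal/min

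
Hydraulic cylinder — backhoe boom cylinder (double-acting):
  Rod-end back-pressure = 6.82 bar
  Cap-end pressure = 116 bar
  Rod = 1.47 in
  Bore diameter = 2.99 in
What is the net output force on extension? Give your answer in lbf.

F ≈ 11300 lbf

Cap-side area A_cap = π/4 × (2.99 in)² = 7.022 in^2
Rod-side annular area A_ann = π/4 × (2.99² − 1.47²) = 5.324 in^2
Net thrust = P_cap·A_cap − P_rod·A_ann = 11810 lbf − 526.7 lbf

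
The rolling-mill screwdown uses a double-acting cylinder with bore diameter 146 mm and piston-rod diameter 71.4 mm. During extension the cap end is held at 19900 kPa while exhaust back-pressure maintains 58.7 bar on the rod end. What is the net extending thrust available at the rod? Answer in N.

Cap-side area A_cap = π/4 × (146 mm)² = 16740 mm^2
Rod-side annular area A_ann = π/4 × (146² − 71.4²) = 12740 mm^2
Net thrust = P_cap·A_cap − P_rod·A_ann = 3.332e5 N − 74770 N

F ≈ 2.58e5 N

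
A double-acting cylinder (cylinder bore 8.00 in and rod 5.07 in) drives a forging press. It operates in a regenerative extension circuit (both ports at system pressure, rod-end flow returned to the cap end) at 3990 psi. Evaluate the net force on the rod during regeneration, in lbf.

F ≈ 80600 lbf

With equal pressure on both faces, forces on the annular region cancel; the net push is pressure × rod cross-section.
Rod cross-section A_rod = π/4 × (5.07 in)² = 20.19 in^2
F = P × A_rod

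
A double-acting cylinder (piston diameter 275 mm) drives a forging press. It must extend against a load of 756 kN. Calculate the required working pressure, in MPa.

P ≈ 12.7 MPa

Cap-side area A_cap = π/4 × (275 mm)² = 59400 mm^2
P = F / A = 756 kN / A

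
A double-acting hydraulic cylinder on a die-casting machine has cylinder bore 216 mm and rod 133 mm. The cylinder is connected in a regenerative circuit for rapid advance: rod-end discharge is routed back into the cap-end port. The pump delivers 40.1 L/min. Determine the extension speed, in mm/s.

In regeneration the rod-end outflow joins the pump flow into the cap end, so the net volume the pump must supply per unit advance equals the rod cross-section area.
Rod cross-section A_rod = π/4 × (133 mm)² = 13890 mm^2
v = Q_pump / A_rod

v ≈ 48.1 mm/s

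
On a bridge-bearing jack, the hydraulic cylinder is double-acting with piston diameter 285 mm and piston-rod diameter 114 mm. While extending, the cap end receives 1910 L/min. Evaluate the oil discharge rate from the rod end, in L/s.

Cap-side area A_cap = π/4 × (285 mm)² = 63790 mm^2
Rod-side annular area A_ann = π/4 × (285² − 114²) = 53590 mm^2
Piston speed v = Q_in/A_cap; rod-end outflow Q_out = v × A_ann = Q_in × A_ann/A_cap.

Q_out ≈ 26.7 L/s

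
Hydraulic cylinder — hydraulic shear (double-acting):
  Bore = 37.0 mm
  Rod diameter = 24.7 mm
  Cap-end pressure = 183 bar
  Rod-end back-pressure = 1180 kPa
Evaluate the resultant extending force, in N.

F ≈ 19000 N

Cap-side area A_cap = π/4 × (37.0 mm)² = 1075 mm^2
Rod-side annular area A_ann = π/4 × (37.0² − 24.7²) = 596.0 mm^2
Net thrust = P_cap·A_cap − P_rod·A_ann = 19680 N − 703.3 N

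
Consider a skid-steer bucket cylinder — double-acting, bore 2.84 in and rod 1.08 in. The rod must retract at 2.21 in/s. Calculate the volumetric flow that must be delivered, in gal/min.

Q ≈ 3.11 gal/min

Rod-side annular area A_ann = π/4 × (2.84² − 1.08²) = 5.419 in^2
Q = A × v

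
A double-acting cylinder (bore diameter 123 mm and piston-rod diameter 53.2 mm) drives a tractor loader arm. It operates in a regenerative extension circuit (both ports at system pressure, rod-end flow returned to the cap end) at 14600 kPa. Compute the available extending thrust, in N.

F ≈ 32500 N

With equal pressure on both faces, forces on the annular region cancel; the net push is pressure × rod cross-section.
Rod cross-section A_rod = π/4 × (53.2 mm)² = 2223 mm^2
F = P × A_rod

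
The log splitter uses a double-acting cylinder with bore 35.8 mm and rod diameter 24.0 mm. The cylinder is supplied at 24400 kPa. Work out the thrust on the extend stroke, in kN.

Cap-side area A_cap = π/4 × (35.8 mm)² = 1007 mm^2
F = P × A_cap = 24400 kPa × A_cap

F ≈ 24.6 kN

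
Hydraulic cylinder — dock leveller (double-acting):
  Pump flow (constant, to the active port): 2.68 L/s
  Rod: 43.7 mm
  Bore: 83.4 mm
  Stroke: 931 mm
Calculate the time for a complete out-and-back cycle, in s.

Cap-side area A_cap = π/4 × (83.4 mm)² = 5463 mm^2
Rod-side annular area A_ann = π/4 × (83.4² − 43.7²) = 3963 mm^2
t_ext = A_cap·L/Q = 1.898 s
t_ret = A_ann·L/Q = 1.377 s
t_cycle = t_ext + t_ret

t ≈ 3.27 s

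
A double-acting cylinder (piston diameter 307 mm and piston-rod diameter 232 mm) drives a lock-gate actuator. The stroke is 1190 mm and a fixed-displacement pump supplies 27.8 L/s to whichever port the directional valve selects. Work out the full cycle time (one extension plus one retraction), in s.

t ≈ 4.53 s

Cap-side area A_cap = π/4 × (307 mm)² = 74020 mm^2
Rod-side annular area A_ann = π/4 × (307² − 232²) = 31750 mm^2
t_ext = A_cap·L/Q = 3.169 s
t_ret = A_ann·L/Q = 1.359 s
t_cycle = t_ext + t_ret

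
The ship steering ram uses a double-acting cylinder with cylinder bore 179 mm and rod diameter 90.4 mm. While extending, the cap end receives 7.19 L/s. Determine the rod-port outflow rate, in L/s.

Cap-side area A_cap = π/4 × (179 mm)² = 25160 mm^2
Rod-side annular area A_ann = π/4 × (179² − 90.4²) = 18750 mm^2
Piston speed v = Q_in/A_cap; rod-end outflow Q_out = v × A_ann = Q_in × A_ann/A_cap.

Q_out ≈ 5.36 L/s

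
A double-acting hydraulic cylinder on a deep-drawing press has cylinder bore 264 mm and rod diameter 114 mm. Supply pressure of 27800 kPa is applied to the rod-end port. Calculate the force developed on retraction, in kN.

Rod-side annular area A_ann = π/4 × (264² − 114²) = 44530 mm^2
On retraction the pressure acts on the annular area (bore minus rod).
F = P × A_ann

F ≈ 1240 kN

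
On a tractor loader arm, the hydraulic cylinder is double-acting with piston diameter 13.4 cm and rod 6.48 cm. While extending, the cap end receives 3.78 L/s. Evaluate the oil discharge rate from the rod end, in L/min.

Cap-side area A_cap = π/4 × (13.4 cm)² = 141.0 cm^2
Rod-side annular area A_ann = π/4 × (13.4² − 6.48²) = 108.0 cm^2
Piston speed v = Q_in/A_cap; rod-end outflow Q_out = v × A_ann = Q_in × A_ann/A_cap.

Q_out ≈ 174 L/min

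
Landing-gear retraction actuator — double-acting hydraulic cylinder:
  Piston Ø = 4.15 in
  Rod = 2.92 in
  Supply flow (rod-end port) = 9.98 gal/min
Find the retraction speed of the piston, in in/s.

Rod-side annular area A_ann = π/4 × (4.15² − 2.92²) = 6.830 in^2
Flow into the rod-end port fills the annular volume.
v = Q / A

v ≈ 5.63 in/s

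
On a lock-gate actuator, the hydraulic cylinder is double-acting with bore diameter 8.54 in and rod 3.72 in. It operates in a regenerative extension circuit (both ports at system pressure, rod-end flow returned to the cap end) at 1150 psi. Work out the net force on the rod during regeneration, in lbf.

With equal pressure on both faces, forces on the annular region cancel; the net push is pressure × rod cross-section.
Rod cross-section A_rod = π/4 × (3.72 in)² = 10.87 in^2
F = P × A_rod

F ≈ 12500 lbf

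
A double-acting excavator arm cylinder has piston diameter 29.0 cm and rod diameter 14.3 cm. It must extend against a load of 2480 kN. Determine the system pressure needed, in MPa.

P ≈ 37.5 MPa

Cap-side area A_cap = π/4 × (29.0 cm)² = 660.5 cm^2
P = F / A = 2480 kN / A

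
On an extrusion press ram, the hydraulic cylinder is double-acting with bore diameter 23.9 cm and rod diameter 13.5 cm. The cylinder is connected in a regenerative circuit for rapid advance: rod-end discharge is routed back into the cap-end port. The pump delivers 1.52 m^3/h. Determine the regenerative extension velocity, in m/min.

In regeneration the rod-end outflow joins the pump flow into the cap end, so the net volume the pump must supply per unit advance equals the rod cross-section area.
Rod cross-section A_rod = π/4 × (13.5 cm)² = 143.1 cm^2
v = Q_pump / A_rod

v ≈ 1.77 m/min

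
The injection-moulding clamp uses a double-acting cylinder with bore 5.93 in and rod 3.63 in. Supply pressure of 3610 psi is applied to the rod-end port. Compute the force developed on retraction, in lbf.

Rod-side annular area A_ann = π/4 × (5.93² − 3.63²) = 17.27 in^2
On retraction the pressure acts on the annular area (bore minus rod).
F = P × A_ann

F ≈ 62300 lbf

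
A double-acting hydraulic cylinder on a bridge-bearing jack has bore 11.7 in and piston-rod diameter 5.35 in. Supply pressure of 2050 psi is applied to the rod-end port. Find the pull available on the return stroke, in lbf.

Rod-side annular area A_ann = π/4 × (11.7² − 5.35²) = 85.03 in^2
On retraction the pressure acts on the annular area (bore minus rod).
F = P × A_ann

F ≈ 1.74e5 lbf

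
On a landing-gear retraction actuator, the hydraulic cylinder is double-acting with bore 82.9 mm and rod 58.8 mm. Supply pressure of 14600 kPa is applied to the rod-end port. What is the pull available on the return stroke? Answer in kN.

Rod-side annular area A_ann = π/4 × (82.9² − 58.8²) = 2682 mm^2
On retraction the pressure acts on the annular area (bore minus rod).
F = P × A_ann

F ≈ 39.2 kN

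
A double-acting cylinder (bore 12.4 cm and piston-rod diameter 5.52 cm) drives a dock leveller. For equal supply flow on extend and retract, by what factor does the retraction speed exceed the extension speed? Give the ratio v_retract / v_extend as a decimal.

Cap-side area A_cap = π/4 × (12.4 cm)² = 120.8 cm^2
Rod-side annular area A_ann = π/4 × (12.4² − 5.52²) = 96.83 cm^2
For equal Q, v ∝ 1/A, so v_ret/v_ext = A_cap/A_ann.

v_ret/v_ext ≈ 1.25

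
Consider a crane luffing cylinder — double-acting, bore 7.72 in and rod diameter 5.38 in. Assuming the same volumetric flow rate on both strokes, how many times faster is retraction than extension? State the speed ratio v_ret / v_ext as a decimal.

v_ret/v_ext ≈ 1.94

Cap-side area A_cap = π/4 × (7.72 in)² = 46.81 in^2
Rod-side annular area A_ann = π/4 × (7.72² − 5.38²) = 24.08 in^2
For equal Q, v ∝ 1/A, so v_ret/v_ext = A_cap/A_ann.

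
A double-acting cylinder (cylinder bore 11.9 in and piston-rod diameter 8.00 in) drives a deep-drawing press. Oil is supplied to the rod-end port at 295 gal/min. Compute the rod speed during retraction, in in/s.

Rod-side annular area A_ann = π/4 × (11.9² − 8.00²) = 60.95 in^2
Flow into the rod-end port fills the annular volume.
v = Q / A

v ≈ 18.6 in/s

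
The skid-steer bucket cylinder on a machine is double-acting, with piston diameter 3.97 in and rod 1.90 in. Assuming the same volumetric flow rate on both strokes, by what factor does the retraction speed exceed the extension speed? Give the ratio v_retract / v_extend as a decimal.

v_ret/v_ext ≈ 1.30

Cap-side area A_cap = π/4 × (3.97 in)² = 12.38 in^2
Rod-side annular area A_ann = π/4 × (3.97² − 1.90²) = 9.543 in^2
For equal Q, v ∝ 1/A, so v_ret/v_ext = A_cap/A_ann.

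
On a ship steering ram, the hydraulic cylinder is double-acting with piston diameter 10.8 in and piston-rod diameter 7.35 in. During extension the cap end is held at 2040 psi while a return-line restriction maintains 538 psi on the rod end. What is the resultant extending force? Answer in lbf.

Cap-side area A_cap = π/4 × (10.8 in)² = 91.61 in^2
Rod-side annular area A_ann = π/4 × (10.8² − 7.35²) = 49.18 in^2
Net thrust = P_cap·A_cap − P_rod·A_ann = 1.869e5 lbf − 26460 lbf

F ≈ 1.60e5 lbf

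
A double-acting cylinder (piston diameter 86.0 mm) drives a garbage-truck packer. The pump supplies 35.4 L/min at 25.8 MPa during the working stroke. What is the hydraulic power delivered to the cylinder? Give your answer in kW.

W ≈ 15.2 kW

Hydraulic power = P × Q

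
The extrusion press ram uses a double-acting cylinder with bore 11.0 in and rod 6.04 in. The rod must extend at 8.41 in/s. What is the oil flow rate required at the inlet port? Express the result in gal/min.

Cap-side area A_cap = π/4 × (11.0 in)² = 95.03 in^2
Q = A × v

Q ≈ 208 gal/min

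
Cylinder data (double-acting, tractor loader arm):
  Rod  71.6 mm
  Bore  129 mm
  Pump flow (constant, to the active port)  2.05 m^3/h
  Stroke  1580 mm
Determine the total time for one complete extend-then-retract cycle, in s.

t ≈ 61.4 s

Cap-side area A_cap = π/4 × (129 mm)² = 13070 mm^2
Rod-side annular area A_ann = π/4 × (129² − 71.6²) = 9043 mm^2
t_ext = A_cap·L/Q = 36.26 s
t_ret = A_ann·L/Q = 25.09 s
t_cycle = t_ext + t_ret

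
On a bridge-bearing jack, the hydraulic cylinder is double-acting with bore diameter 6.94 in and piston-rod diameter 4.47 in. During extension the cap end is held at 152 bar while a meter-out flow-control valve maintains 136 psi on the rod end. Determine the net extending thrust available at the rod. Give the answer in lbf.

Cap-side area A_cap = π/4 × (6.94 in)² = 37.83 in^2
Rod-side annular area A_ann = π/4 × (6.94² − 4.47²) = 22.13 in^2
Net thrust = P_cap·A_cap − P_rod·A_ann = 83390 lbf − 3010 lbf

F ≈ 80400 lbf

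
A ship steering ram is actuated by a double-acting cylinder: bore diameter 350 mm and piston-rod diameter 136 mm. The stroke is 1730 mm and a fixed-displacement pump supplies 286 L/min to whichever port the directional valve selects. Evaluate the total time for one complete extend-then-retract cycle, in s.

Cap-side area A_cap = π/4 × (350 mm)² = 96210 mm^2
Rod-side annular area A_ann = π/4 × (350² − 136²) = 81680 mm^2
t_ext = A_cap·L/Q = 34.92 s
t_ret = A_ann·L/Q = 29.65 s
t_cycle = t_ext + t_ret

t ≈ 64.6 s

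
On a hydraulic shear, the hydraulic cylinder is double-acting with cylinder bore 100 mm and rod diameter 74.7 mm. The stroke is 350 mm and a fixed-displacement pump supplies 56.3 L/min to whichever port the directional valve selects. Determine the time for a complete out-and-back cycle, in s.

t ≈ 4.22 s

Cap-side area A_cap = π/4 × (100 mm)² = 7854 mm^2
Rod-side annular area A_ann = π/4 × (100² − 74.7²) = 3471 mm^2
t_ext = A_cap·L/Q = 2.930 s
t_ret = A_ann·L/Q = 1.295 s
t_cycle = t_ext + t_ret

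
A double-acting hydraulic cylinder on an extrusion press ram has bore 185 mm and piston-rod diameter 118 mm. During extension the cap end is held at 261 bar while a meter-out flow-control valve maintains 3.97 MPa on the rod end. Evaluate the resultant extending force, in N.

F ≈ 6.38e5 N

Cap-side area A_cap = π/4 × (185 mm)² = 26880 mm^2
Rod-side annular area A_ann = π/4 × (185² − 118²) = 15940 mm^2
Net thrust = P_cap·A_cap − P_rod·A_ann = 7.016e5 N − 63300 N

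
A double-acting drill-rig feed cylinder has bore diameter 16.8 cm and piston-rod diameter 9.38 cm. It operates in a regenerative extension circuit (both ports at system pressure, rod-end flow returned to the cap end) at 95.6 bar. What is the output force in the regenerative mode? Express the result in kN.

With equal pressure on both faces, forces on the annular region cancel; the net push is pressure × rod cross-section.
Rod cross-section A_rod = π/4 × (9.38 cm)² = 69.10 cm^2
F = P × A_rod

F ≈ 66.1 kN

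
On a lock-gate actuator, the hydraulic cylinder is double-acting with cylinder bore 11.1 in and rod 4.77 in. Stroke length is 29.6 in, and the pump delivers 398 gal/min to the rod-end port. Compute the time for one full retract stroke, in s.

Rod-side annular area A_ann = π/4 × (11.1² − 4.77²) = 78.90 in^2
Swept volume V = A × L; t = V / Q = A·L / Q

t ≈ 1.52 s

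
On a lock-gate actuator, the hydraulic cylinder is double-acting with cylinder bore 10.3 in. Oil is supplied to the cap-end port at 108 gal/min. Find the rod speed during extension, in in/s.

Cap-side area A_cap = π/4 × (10.3 in)² = 83.32 in^2
v = Q / A

v ≈ 4.99 in/s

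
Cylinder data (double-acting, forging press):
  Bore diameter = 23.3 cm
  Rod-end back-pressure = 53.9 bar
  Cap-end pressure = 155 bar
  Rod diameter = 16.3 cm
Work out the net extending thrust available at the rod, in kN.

Cap-side area A_cap = π/4 × (23.3 cm)² = 426.4 cm^2
Rod-side annular area A_ann = π/4 × (23.3² − 16.3²) = 217.7 cm^2
Net thrust = P_cap·A_cap − P_rod·A_ann = 660.9 kN − 117.3 kN

F ≈ 544 kN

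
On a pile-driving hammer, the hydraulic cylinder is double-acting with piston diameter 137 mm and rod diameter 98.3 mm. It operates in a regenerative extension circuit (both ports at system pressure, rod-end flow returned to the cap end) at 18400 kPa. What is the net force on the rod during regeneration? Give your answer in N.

With equal pressure on both faces, forces on the annular region cancel; the net push is pressure × rod cross-section.
Rod cross-section A_rod = π/4 × (98.3 mm)² = 7589 mm^2
F = P × A_rod

F ≈ 1.40e5 N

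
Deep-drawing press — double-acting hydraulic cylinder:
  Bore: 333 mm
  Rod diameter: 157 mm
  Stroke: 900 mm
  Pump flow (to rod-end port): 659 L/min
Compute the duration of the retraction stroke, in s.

Rod-side annular area A_ann = π/4 × (333² − 157²) = 67730 mm^2
Swept volume V = A × L; t = V / Q = A·L / Q

t ≈ 5.55 s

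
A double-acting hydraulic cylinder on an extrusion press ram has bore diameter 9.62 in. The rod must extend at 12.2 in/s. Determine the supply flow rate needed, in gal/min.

Q ≈ 230 gal/min

Cap-side area A_cap = π/4 × (9.62 in)² = 72.68 in^2
Q = A × v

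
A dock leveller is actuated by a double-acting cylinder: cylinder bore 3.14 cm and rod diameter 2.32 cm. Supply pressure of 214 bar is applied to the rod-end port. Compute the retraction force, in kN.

Rod-side annular area A_ann = π/4 × (3.14² − 2.32²) = 3.516 cm^2
On retraction the pressure acts on the annular area (bore minus rod).
F = P × A_ann

F ≈ 7.53 kN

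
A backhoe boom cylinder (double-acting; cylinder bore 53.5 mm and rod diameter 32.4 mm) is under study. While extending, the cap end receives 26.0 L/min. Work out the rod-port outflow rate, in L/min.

Q_out ≈ 16.5 L/min

Cap-side area A_cap = π/4 × (53.5 mm)² = 2248 mm^2
Rod-side annular area A_ann = π/4 × (53.5² − 32.4²) = 1424 mm^2
Piston speed v = Q_in/A_cap; rod-end outflow Q_out = v × A_ann = Q_in × A_ann/A_cap.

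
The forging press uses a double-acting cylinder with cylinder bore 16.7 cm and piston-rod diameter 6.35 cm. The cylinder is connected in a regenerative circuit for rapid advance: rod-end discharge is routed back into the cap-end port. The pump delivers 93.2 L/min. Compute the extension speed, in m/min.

v ≈ 29.4 m/min

In regeneration the rod-end outflow joins the pump flow into the cap end, so the net volume the pump must supply per unit advance equals the rod cross-section area.
Rod cross-section A_rod = π/4 × (6.35 cm)² = 31.67 cm^2
v = Q_pump / A_rod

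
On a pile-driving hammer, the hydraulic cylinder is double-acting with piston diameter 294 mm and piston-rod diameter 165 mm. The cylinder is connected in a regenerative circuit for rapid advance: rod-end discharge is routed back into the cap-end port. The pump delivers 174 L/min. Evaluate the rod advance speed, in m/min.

In regeneration the rod-end outflow joins the pump flow into the cap end, so the net volume the pump must supply per unit advance equals the rod cross-section area.
Rod cross-section A_rod = π/4 × (165 mm)² = 21380 mm^2
v = Q_pump / A_rod

v ≈ 8.14 m/min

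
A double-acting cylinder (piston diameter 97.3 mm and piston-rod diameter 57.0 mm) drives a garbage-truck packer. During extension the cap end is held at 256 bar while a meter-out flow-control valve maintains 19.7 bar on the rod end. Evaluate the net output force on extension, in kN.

F ≈ 181 kN

Cap-side area A_cap = π/4 × (97.3 mm)² = 7436 mm^2
Rod-side annular area A_ann = π/4 × (97.3² − 57.0²) = 4884 mm^2
Net thrust = P_cap·A_cap − P_rod·A_ann = 190.4 kN − 9.621 kN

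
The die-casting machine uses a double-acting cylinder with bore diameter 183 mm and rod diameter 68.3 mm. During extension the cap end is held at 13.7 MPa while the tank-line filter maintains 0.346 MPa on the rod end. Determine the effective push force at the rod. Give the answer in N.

Cap-side area A_cap = π/4 × (183 mm)² = 26300 mm^2
Rod-side annular area A_ann = π/4 × (183² − 68.3²) = 22640 mm^2
Net thrust = P_cap·A_cap − P_rod·A_ann = 3.603e5 N − 7833 N

F ≈ 3.53e5 N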